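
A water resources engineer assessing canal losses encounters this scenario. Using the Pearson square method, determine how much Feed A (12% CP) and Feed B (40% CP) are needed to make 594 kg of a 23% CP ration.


parts_A = CP_b - target = 40 - 23 = 17
parts_B = target - CP_a = 23 - 12 = 11
total_parts = 17 + 11 = 28
Feed A = 594 * 17 / 28 = 360.64 kg
Feed B = 594 * 11 / 28 = 233.36 kg

360.64 kg


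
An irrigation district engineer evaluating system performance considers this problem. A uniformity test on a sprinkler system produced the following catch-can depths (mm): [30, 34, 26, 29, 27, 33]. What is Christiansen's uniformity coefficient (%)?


xbar = 179 / 6 = 29.833
sum|xi - xbar| = 15
CU = 100 * (1 - 15 / (6 * 29.833))
   = 100 * (1 - 0.0838)
   = 91.62%


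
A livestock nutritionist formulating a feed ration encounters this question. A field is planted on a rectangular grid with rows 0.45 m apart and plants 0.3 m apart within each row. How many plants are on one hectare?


D = 10000 / (row_sp * plant_sp)
  = 10000 / (0.45 * 0.3)
  = 10000 / 0.1350
  = 74074.07 plants/ha


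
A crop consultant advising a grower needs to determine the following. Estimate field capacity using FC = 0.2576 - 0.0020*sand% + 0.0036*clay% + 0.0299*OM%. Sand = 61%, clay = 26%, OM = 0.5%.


FC = 0.2576 - 0.0020*61 + 0.0036*26 + 0.0299*0.5
   = 0.2576 - 0.1220 + 0.0936 + 0.0150
   = 0.2442


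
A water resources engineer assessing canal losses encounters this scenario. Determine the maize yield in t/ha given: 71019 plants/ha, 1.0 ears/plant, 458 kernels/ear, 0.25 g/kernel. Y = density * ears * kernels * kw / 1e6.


Y = density * ears * kernels * kw
  = 71019 * 1.0 * 458 * 0.25 g/ha
  = 8131675.50 g/ha
  = 8131.68 kg/ha = 8.13 t/ha


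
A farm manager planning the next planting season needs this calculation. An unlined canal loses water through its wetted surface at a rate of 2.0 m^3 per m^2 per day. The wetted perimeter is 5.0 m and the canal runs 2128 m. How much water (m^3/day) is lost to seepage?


S = C * P * L
  = 2.0 * 5.0 * 2128
  = 21280 m^3/day


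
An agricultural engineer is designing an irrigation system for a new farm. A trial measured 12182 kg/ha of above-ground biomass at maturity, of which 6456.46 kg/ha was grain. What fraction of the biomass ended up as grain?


HI = grain_yield / biomass
   = 6456.46 / 12182
   = 0.53


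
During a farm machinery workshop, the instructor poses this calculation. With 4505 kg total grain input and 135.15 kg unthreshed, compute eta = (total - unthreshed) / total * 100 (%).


eta = (total - unthreshed) / total * 100
    = (4505 - 135.15) / 4505 * 100
    = 4369.85 / 4505 * 100
    = 97%


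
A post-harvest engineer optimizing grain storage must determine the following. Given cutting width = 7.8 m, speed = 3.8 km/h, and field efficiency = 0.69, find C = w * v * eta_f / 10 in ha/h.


C = w * v * eta_f / 10
  = 7.8 * 3.8 * 0.69 / 10
  = 20.45 / 10
  = 2.05 ha/h


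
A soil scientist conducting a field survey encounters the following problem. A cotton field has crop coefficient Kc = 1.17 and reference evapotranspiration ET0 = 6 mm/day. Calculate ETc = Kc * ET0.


ETc = Kc * ET0
    = 1.17 * 6
    = 7.02 mm/day


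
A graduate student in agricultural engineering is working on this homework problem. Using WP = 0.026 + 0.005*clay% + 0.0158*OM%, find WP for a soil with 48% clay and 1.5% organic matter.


WP = 0.026 + 0.005*48 + 0.0158*1.5
   = 0.026 + 0.2400 + 0.0237
   = 0.2897


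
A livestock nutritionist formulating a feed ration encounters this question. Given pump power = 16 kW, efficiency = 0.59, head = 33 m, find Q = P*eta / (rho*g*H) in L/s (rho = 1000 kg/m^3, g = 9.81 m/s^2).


Q = (P * 1000 * eta) / (rho * g * H)
  = (16 * 1000 * 0.59) / (1000 * 9.81 * 33)
  = 9440 / 323730
  = 0.02916 m^3/s = 29.16 L/s


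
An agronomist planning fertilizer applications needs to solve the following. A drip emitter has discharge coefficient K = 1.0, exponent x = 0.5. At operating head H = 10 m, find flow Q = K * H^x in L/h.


Q = K * H^x
  = 1.0 * 10^0.5
  = 1.0 * 3.1623
  = 3.16 L/h


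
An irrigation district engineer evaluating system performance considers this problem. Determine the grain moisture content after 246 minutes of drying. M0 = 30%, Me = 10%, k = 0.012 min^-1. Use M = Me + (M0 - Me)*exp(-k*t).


M = Me + (M0 - Me) * e^(-k*t)
  = 10 + (30 - 10) * e^(-0.012*246)
  = 10 + 20 * e^(-2.952)
  = 10 + 20 * 0.05224
  = 10 + 1.0447
  = 11.04%


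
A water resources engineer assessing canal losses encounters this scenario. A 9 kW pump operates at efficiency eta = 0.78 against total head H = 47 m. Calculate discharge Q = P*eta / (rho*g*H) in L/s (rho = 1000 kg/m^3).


Q = (P * 1000 * eta) / (rho * g * H)
  = (9 * 1000 * 0.78) / (1000 * 9.81 * 47)
  = 7020 / 461070
  = 0.01523 m^3/s = 15.23 L/s


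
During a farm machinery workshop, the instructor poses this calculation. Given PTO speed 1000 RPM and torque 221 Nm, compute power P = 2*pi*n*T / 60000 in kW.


P = 2*pi*n*T / 60000
  = 2*pi * 1000 * 221 / 60000
  = 1388583.95 / 60000
  = 23.14 kW


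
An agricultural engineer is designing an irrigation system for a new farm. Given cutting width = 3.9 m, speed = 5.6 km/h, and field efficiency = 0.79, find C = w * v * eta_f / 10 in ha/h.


C = w * v * eta_f / 10
  = 3.9 * 5.6 * 0.79 / 10
  = 17.25 / 10
  = 1.73 ha/h


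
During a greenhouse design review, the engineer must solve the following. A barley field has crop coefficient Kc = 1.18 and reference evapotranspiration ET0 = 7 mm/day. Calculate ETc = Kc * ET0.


ETc = Kc * ET0
    = 1.18 * 7
    = 8.26 mm/day


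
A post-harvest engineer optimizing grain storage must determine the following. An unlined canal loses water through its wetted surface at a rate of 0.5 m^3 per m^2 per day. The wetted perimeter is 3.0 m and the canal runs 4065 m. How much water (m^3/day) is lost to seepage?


S = C * P * L
  = 0.5 * 3.0 * 4065
  = 6097.50 m^3/day


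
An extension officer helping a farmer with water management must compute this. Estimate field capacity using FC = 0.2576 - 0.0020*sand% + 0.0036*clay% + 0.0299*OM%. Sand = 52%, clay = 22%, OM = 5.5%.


FC = 0.2576 - 0.0020*52 + 0.0036*22 + 0.0299*5.5
   = 0.2576 - 0.1040 + 0.0792 + 0.1645
   = 0.3973


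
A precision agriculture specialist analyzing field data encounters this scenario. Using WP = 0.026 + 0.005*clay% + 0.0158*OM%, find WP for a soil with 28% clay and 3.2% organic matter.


WP = 0.026 + 0.005*28 + 0.0158*3.2
   = 0.026 + 0.1400 + 0.0506
   = 0.2166


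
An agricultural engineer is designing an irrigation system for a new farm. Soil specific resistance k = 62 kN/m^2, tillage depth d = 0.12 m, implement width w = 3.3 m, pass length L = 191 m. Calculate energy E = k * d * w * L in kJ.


E = k * d * w * L
  = 62 * 0.12 * 3.3 * 191
  = 4689.43 kJ


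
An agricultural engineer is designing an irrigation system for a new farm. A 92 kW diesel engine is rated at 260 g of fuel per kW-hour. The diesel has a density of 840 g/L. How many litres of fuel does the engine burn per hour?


FC = P * BSFC / rho_fuel
   = 92 * 260 / 840
   = 23920 / 840
   = 28.48 L/h


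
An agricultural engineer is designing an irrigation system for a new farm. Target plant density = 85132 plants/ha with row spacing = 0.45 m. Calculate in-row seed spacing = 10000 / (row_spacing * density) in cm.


spacing = 10000 / (row_sp * density)
        = 10000 / (0.45 * 85132)
        = 10000 / 38309.40
        = 0.26103 m = 26.10 cm


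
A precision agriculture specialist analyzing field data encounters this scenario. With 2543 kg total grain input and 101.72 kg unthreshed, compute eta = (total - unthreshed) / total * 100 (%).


eta = (total - unthreshed) / total * 100
    = (2543 - 101.72) / 2543 * 100
    = 2441.28 / 2543 * 100
    = 96%


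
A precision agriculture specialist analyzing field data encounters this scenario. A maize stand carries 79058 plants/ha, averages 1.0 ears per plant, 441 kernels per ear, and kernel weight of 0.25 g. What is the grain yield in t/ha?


Y = density * ears * kernels * kw
  = 79058 * 1.0 * 441 * 0.25 g/ha
  = 8716144.50 g/ha
  = 8716.14 kg/ha = 8.72 t/ha


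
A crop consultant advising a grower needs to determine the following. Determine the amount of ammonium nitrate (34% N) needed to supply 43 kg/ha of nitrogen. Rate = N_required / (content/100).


Rate = N_required / (N_content / 100)
     = 43 / (34 / 100)
     = 43 / 0.34
     = 126.47 kg/ha


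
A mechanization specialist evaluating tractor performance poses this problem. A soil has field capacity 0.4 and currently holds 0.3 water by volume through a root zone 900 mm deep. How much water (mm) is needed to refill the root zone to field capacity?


SMD = (FC - theta) * D
    = (0.4 - 0.3) * 900
    = 0.100 * 900
    = 90 mm


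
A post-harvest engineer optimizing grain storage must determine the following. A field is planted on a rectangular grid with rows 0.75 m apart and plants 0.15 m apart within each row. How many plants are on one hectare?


D = 10000 / (row_sp * plant_sp)
  = 10000 / (0.75 * 0.15)
  = 10000 / 0.1125
  = 88888.89 plants/ha


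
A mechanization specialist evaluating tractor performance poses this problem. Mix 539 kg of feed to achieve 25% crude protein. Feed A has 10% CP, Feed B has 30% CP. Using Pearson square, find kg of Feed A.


parts_A = CP_b - target = 30 - 25 = 5
parts_B = target - CP_a = 25 - 10 = 15
total_parts = 5 + 15 = 20
Feed A = 539 * 5 / 20 = 134.75 kg
Feed B = 539 * 15 / 20 = 404.25 kg

134.75 kg


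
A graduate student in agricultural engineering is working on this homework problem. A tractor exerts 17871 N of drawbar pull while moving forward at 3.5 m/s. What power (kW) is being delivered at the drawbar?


P = F * v / 1000
  = 17871 * 3.5 / 1000
  = 62548.50 / 1000
  = 62.55 kW


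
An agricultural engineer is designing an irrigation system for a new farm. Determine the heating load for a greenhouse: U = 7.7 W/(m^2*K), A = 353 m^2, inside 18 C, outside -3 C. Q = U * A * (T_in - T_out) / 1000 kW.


dT = 18 - (-3) = 21 K
Q = U * A * dT
  = 7.7 * 353 * 21
  = 57080.10 W = 57.08 kW


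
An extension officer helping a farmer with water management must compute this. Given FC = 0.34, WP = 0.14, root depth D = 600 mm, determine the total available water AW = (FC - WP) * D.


AW = (FC - WP) * D
   = (0.34 - 0.14) * 600
   = 0.20 * 600
   = 120 mm


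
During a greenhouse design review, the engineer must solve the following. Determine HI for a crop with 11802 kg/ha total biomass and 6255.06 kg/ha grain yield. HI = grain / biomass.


HI = grain_yield / biomass
   = 6255.06 / 11802
   = 0.53


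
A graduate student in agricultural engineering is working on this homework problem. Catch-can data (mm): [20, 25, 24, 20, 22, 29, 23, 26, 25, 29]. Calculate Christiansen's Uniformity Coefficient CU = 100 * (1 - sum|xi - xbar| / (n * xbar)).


xbar = 243 / 10 = 24.300
sum|xi - xbar| = 25
CU = 100 * (1 - 25 / (10 * 24.300))
   = 100 * (1 - 0.1029)
   = 89.71%


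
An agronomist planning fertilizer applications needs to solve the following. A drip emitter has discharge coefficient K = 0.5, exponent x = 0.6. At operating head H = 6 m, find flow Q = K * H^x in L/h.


Q = K * H^x
  = 0.5 * 6^0.6
  = 0.5 * 2.9302
  = 1.47 L/h


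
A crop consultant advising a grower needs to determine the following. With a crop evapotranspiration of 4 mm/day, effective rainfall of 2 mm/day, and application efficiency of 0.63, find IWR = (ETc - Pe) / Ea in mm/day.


IWR = (ETc - Pe) / Ea
    = (4 - 2) / 0.63
    = 2 / 0.63
    = 3.17 mm/day


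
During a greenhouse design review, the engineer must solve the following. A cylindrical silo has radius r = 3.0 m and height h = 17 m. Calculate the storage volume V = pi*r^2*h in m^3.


V = pi * r^2 * h
  = pi * 3.0^2 * 17
  = pi * 9 * 17
  = 480.66 m^3


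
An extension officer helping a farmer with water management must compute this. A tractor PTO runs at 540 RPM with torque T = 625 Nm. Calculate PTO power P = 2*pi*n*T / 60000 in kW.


P = 2*pi*n*T / 60000
  = 2*pi * 540 * 625 / 60000
  = 2120575.04 / 60000
  = 35.34 kW


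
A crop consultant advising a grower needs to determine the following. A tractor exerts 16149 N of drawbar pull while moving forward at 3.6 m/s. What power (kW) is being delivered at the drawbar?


P = F * v / 1000
  = 16149 * 3.6 / 1000
  = 58136.40 / 1000
  = 58.14 kW


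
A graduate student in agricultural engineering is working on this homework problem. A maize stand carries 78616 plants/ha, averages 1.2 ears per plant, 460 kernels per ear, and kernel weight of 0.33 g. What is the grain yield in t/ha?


Y = density * ears * kernels * kw
  = 78616 * 1.2 * 460 * 0.33 g/ha
  = 14320690.56 g/ha
  = 14320.69 kg/ha = 14.32 t/ha


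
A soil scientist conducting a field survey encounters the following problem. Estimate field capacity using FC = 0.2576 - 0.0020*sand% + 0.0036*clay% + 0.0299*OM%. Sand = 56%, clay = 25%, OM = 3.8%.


FC = 0.2576 - 0.0020*56 + 0.0036*25 + 0.0299*3.8
   = 0.2576 - 0.1120 + 0.0900 + 0.1136
   = 0.3492


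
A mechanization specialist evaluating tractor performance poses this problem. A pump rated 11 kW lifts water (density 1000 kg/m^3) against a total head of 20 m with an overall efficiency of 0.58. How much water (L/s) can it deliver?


Q = (P * 1000 * eta) / (rho * g * H)
  = (11 * 1000 * 0.58) / (1000 * 9.81 * 20)
  = 6380 / 196200
  = 0.03252 m^3/s = 32.52 L/s


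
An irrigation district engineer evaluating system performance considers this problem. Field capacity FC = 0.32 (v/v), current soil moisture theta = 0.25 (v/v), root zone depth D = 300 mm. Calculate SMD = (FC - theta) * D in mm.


SMD = (FC - theta) * D
    = (0.32 - 0.25) * 300
    = 0.070 * 300
    = 21 mm


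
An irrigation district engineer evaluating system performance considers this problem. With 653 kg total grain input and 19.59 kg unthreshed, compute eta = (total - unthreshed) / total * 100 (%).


eta = (total - unthreshed) / total * 100
    = (653 - 19.59) / 653 * 100
    = 633.41 / 653 * 100
    = 97%


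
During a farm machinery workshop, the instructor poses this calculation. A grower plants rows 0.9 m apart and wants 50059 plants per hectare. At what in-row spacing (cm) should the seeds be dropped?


spacing = 10000 / (row_sp * density)
        = 10000 / (0.9 * 50059)
        = 10000 / 45053.10
        = 0.22196 m = 22.20 cm


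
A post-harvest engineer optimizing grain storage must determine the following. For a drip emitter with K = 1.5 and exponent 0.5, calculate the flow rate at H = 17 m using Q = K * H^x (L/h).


Q = K * H^x
  = 1.5 * 17^0.5
  = 1.5 * 4.1231
  = 6.18 L/h


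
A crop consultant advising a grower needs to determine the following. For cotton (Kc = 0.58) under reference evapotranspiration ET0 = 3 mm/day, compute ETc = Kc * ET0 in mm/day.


ETc = Kc * ET0
    = 0.58 * 3
    = 1.74 mm/day


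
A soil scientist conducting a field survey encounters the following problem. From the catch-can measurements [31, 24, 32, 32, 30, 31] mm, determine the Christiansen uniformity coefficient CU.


xbar = 180 / 6 = 30
sum|xi - xbar| = 12
CU = 100 * (1 - 12 / (6 * 30))
   = 100 * (1 - 0.0667)
   = 93.33%


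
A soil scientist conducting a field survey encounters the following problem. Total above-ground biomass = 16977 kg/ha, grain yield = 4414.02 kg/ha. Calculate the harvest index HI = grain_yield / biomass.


HI = grain_yield / biomass
   = 4414.02 / 16977
   = 0.26


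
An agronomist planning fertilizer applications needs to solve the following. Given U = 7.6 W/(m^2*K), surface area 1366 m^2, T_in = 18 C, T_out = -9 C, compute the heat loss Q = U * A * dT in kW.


dT = 18 - (-9) = 27 K
Q = U * A * dT
  = 7.6 * 1366 * 27
  = 280303.20 W = 280.30 kW


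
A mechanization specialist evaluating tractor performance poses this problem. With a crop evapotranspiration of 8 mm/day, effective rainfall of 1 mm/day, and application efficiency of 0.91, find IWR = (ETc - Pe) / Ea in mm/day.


IWR = (ETc - Pe) / Ea
    = (8 - 1) / 0.91
    = 7 / 0.91
    = 7.69 mm/day


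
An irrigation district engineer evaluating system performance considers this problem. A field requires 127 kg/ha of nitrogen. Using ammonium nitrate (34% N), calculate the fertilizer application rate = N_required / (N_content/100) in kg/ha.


Rate = N_required / (N_content / 100)
     = 127 / (34 / 100)
     = 127 / 0.34
     = 373.53 kg/ha


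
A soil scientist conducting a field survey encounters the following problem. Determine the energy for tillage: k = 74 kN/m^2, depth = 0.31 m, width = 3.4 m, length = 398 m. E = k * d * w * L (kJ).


E = k * d * w * L
  = 74 * 0.31 * 3.4 * 398
  = 31042.41 kJ


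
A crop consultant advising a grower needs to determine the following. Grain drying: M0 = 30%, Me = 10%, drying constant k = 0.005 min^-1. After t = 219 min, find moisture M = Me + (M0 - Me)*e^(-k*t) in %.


M = Me + (M0 - Me) * e^(-k*t)
  = 10 + (30 - 10) * e^(-0.005*219)
  = 10 + 20 * e^(-1.095)
  = 10 + 20 * 0.33454
  = 10 + 6.6908
  = 16.69%


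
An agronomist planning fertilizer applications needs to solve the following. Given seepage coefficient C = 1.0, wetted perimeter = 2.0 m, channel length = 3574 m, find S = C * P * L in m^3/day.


S = C * P * L
  = 1.0 * 2.0 * 3574
  = 7148 m^3/day


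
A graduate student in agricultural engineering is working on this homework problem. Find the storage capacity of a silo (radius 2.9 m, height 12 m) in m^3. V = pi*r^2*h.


V = pi * r^2 * h
  = pi * 2.9^2 * 12
  = pi * 8.41 * 12
  = 317.05 m^3


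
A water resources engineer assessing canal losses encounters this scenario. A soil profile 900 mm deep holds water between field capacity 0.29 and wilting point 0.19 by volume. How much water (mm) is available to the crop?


AW = (FC - WP) * D
   = (0.29 - 0.19) * 900
   = 0.10 * 900
   = 90 mm


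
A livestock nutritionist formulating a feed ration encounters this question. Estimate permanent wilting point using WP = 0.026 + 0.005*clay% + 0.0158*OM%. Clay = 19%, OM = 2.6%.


WP = 0.026 + 0.005*19 + 0.0158*2.6
   = 0.026 + 0.0950 + 0.0411
   = 0.1621


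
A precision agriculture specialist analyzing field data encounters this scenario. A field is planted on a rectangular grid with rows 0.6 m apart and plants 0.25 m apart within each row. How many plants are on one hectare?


D = 10000 / (row_sp * plant_sp)
  = 10000 / (0.6 * 0.25)
  = 10000 / 0.1500
  = 66666.67 plants/ha


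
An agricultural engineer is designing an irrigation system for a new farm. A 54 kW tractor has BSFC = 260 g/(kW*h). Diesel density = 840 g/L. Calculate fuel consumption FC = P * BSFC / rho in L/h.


FC = P * BSFC / rho_fuel
   = 54 * 260 / 840
   = 14040 / 840
   = 16.71 L/h


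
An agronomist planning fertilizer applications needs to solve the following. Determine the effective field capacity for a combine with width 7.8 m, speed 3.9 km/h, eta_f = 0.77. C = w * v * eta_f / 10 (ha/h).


C = w * v * eta_f / 10
  = 7.8 * 3.9 * 0.77 / 10
  = 23.42 / 10
  = 2.34 ha/h


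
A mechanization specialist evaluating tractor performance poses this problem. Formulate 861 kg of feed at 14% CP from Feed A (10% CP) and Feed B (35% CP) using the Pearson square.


parts_A = CP_b - target = 35 - 14 = 21
parts_B = target - CP_a = 14 - 10 = 4
total_parts = 21 + 4 = 25
Feed A = 861 * 21 / 25 = 723.24 kg
Feed B = 861 * 4 / 25 = 137.76 kg

723.24 kg


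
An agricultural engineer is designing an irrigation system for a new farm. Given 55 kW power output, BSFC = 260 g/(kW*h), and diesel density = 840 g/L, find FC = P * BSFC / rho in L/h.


FC = P * BSFC / rho_fuel
   = 55 * 260 / 840
   = 14300 / 840
   = 17.02 L/h


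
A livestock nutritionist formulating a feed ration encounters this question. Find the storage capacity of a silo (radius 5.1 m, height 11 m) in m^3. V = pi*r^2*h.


V = pi * r^2 * h
  = pi * 5.1^2 * 11
  = pi * 26.01 * 11
  = 898.84 m^3


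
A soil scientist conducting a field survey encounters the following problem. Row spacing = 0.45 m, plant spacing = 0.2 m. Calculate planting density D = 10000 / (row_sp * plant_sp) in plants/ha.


D = 10000 / (row_sp * plant_sp)
  = 10000 / (0.45 * 0.2)
  = 10000 / 0.0900
  = 111111.11 plants/ha


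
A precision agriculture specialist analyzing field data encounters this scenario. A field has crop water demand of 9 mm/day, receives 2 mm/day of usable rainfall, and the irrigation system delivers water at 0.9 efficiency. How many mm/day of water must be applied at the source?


IWR = (ETc - Pe) / Ea
    = (9 - 2) / 0.9
    = 7 / 0.9
    = 7.78 mm/day


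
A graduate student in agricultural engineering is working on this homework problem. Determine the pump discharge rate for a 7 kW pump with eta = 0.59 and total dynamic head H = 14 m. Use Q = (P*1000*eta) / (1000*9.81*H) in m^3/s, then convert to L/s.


Q = (P * 1000 * eta) / (rho * g * H)
  = (7 * 1000 * 0.59) / (1000 * 9.81 * 14)
  = 4130 / 137340
  = 0.03007 m^3/s = 30.07 L/s


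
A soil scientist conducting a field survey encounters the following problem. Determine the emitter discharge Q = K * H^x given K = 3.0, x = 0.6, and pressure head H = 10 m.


Q = K * H^x
  = 3.0 * 10^0.6
  = 3.0 * 3.9811
  = 11.94 L/h


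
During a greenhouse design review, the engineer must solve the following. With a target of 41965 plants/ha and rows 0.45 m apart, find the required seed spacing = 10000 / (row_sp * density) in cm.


spacing = 10000 / (row_sp * density)
        = 10000 / (0.45 * 41965)
        = 10000 / 18884.25
        = 0.52954 m = 52.95 cm


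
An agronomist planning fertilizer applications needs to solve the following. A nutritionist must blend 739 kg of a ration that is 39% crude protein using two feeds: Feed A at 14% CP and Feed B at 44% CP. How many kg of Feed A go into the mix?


parts_A = CP_b - target = 44 - 39 = 5
parts_B = target - CP_a = 39 - 14 = 25
total_parts = 5 + 25 = 30
Feed A = 739 * 5 / 30 = 123.17 kg
Feed B = 739 * 25 / 30 = 615.83 kg

123.17 kg


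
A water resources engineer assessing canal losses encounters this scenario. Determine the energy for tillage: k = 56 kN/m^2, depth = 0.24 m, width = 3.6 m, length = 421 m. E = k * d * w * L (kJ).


E = k * d * w * L
  = 56 * 0.24 * 3.6 * 421
  = 20369.66 kJ


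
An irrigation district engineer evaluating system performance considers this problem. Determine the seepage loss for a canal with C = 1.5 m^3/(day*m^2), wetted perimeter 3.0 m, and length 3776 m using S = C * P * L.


S = C * P * L
  = 1.5 * 3.0 * 3776
  = 16992 m^3/day


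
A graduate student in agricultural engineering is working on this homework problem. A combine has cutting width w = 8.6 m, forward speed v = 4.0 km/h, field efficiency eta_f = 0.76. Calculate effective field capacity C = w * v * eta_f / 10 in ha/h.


C = w * v * eta_f / 10
  = 8.6 * 4.0 * 0.76 / 10
  = 26.14 / 10
  = 2.61 ha/h


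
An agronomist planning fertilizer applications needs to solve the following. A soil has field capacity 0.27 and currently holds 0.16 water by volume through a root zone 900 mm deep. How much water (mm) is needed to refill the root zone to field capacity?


SMD = (FC - theta) * D
    = (0.27 - 0.16) * 900
    = 0.110 * 900
    = 99 mm


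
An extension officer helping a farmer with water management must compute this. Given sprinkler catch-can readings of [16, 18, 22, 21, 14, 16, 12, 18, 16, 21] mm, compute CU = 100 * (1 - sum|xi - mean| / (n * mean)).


xbar = 174 / 10 = 17.400
sum|xi - xbar| = 26
CU = 100 * (1 - 26 / (10 * 17.400))
   = 100 * (1 - 0.1494)
   = 85.06%


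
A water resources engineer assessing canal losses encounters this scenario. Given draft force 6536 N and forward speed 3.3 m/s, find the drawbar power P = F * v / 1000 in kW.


P = F * v / 1000
  = 6536 * 3.3 / 1000
  = 21568.80 / 1000
  = 21.57 kW


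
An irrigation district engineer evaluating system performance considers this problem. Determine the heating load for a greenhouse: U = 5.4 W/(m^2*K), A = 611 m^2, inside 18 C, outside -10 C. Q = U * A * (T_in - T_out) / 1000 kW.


dT = 18 - (-10) = 28 K
Q = U * A * dT
  = 5.4 * 611 * 28
  = 92383.20 W = 92.38 kW


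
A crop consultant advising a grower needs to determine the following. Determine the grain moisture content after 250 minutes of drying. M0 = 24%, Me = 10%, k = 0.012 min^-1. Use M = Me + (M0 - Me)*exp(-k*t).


M = Me + (M0 - Me) * e^(-k*t)
  = 10 + (24 - 10) * e^(-0.012*250)
  = 10 + 14 * e^(-3)
  = 10 + 14 * 0.04979
  = 10 + 0.6970
  = 10.70%


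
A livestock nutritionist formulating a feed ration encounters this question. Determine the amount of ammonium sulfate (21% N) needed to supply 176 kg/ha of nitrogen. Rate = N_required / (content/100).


Rate = N_required / (N_content / 100)
     = 176 / (21 / 100)
     = 176 / 0.21
     = 838.10 kg/ha


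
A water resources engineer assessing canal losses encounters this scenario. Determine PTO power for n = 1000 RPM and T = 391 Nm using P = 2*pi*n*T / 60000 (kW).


P = 2*pi*n*T / 60000
  = 2*pi * 1000 * 391 / 60000
  = 2456725.46 / 60000
  = 40.95 kW


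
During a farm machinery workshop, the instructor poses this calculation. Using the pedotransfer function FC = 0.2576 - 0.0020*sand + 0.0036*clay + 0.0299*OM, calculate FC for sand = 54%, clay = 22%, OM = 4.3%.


FC = 0.2576 - 0.0020*54 + 0.0036*22 + 0.0299*4.3
   = 0.2576 - 0.1080 + 0.0792 + 0.1286
   = 0.3574


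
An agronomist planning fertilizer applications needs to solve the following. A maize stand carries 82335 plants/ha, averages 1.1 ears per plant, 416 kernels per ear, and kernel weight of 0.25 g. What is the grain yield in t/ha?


Y = density * ears * kernels * kw
  = 82335 * 1.1 * 416 * 0.25 g/ha
  = 9419124.00 g/ha
  = 9419.12 kg/ha = 9.42 t/ha


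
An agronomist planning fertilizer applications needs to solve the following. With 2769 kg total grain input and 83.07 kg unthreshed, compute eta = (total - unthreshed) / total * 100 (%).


eta = (total - unthreshed) / total * 100
    = (2769 - 83.07) / 2769 * 100
    = 2685.93 / 2769 * 100
    = 97%


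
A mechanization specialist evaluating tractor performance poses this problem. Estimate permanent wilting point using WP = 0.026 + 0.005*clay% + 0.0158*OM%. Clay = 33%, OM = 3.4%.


WP = 0.026 + 0.005*33 + 0.0158*3.4
   = 0.026 + 0.1650 + 0.0537
   = 0.2447


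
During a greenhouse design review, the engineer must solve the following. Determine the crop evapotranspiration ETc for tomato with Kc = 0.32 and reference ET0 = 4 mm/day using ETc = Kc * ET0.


ETc = Kc * ET0
    = 0.32 * 4
    = 1.28 mm/day


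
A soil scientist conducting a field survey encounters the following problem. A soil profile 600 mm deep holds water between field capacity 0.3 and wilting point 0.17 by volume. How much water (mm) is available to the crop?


AW = (FC - WP) * D
   = (0.3 - 0.17) * 600
   = 0.13 * 600
   = 78 mm


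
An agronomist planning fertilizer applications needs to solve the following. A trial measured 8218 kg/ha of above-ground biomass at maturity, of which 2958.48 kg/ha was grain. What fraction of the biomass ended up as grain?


HI = grain_yield / biomass
   = 2958.48 / 8218
   = 0.36


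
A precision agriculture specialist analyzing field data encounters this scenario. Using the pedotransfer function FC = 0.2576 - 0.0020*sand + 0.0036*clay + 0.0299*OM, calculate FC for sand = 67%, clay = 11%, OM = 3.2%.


FC = 0.2576 - 0.0020*67 + 0.0036*11 + 0.0299*3.2
   = 0.2576 - 0.1340 + 0.0396 + 0.0957
   = 0.2589


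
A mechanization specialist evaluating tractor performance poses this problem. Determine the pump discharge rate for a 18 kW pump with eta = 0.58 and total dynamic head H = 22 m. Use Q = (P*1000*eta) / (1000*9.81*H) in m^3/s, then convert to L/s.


Q = (P * 1000 * eta) / (rho * g * H)
  = (18 * 1000 * 0.58) / (1000 * 9.81 * 22)
  = 10440 / 215820
  = 0.04837 m^3/s = 48.37 L/s


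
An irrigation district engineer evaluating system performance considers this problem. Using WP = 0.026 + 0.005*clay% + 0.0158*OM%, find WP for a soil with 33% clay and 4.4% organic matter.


WP = 0.026 + 0.005*33 + 0.0158*4.4
   = 0.026 + 0.1650 + 0.0695
   = 0.2605


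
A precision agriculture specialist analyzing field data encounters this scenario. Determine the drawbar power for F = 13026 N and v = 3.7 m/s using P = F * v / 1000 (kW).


P = F * v / 1000
  = 13026 * 3.7 / 1000
  = 48196.20 / 1000
  = 48.20 kW


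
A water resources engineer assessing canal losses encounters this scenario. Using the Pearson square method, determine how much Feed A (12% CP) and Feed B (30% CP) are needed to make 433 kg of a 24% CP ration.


parts_A = CP_b - target = 30 - 24 = 6
parts_B = target - CP_a = 24 - 12 = 12
total_parts = 6 + 12 = 18
Feed A = 433 * 6 / 18 = 144.33 kg
Feed B = 433 * 12 / 18 = 288.67 kg

144.33 kg


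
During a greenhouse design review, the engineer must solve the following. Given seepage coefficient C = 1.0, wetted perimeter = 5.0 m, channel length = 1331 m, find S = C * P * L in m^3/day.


S = C * P * L
  = 1.0 * 5.0 * 1331
  = 6655 m^3/day


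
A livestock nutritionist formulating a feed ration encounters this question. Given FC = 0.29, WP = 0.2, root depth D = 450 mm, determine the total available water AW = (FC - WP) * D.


AW = (FC - WP) * D
   = (0.29 - 0.2) * 450
   = 0.09 * 450
   = 40.50 mm


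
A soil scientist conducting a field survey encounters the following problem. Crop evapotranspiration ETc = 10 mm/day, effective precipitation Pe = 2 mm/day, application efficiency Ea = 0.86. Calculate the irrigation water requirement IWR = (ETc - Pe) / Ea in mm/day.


IWR = (ETc - Pe) / Ea
    = (10 - 2) / 0.86
    = 8 / 0.86
    = 9.30 mm/day


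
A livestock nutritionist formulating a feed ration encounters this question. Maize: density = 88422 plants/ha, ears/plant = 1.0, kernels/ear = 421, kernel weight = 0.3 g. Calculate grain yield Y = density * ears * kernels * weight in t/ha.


Y = density * ears * kernels * kw
  = 88422 * 1.0 * 421 * 0.3 g/ha
  = 11167698.60 g/ha
  = 11167.70 kg/ha = 11.17 t/ha


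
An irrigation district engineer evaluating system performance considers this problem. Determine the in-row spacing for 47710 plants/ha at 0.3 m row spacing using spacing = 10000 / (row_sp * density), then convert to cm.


spacing = 10000 / (row_sp * density)
        = 10000 / (0.3 * 47710)
        = 10000 / 14313
        = 0.69867 m = 69.87 cm


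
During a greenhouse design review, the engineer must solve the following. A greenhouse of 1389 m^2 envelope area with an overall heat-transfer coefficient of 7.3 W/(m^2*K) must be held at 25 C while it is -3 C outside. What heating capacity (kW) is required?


dT = 25 - (-3) = 28 K
Q = U * A * dT
  = 7.3 * 1389 * 28
  = 283911.60 W = 283.91 kW


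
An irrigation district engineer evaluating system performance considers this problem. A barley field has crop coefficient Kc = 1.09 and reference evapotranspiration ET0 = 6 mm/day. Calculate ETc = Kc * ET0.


ETc = Kc * ET0
    = 1.09 * 6
    = 6.54 mm/day


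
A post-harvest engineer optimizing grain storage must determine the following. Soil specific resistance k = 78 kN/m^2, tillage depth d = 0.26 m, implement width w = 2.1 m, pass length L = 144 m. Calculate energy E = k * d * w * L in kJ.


E = k * d * w * L
  = 78 * 0.26 * 2.1 * 144
  = 6132.67 kJ


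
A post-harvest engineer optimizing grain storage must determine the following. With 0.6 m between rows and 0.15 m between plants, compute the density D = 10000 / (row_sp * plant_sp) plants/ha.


D = 10000 / (row_sp * plant_sp)
  = 10000 / (0.6 * 0.15)
  = 10000 / 0.0900
  = 111111.11 plants/ha


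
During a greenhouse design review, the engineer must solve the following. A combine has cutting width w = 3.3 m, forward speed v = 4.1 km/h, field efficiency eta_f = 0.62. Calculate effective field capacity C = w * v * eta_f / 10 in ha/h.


C = w * v * eta_f / 10
  = 3.3 * 4.1 * 0.62 / 10
  = 8.39 / 10
  = 0.84 ha/h


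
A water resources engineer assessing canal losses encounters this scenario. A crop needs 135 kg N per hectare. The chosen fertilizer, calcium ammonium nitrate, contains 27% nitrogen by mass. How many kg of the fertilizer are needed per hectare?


Rate = N_required / (N_content / 100)
     = 135 / (27 / 100)
     = 135 / 0.27
     = 500 kg/ha


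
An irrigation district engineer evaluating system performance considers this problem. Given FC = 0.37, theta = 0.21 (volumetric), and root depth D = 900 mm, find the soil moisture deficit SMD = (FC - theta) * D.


SMD = (FC - theta) * D
    = (0.37 - 0.21) * 900
    = 0.160 * 900
    = 144 mm


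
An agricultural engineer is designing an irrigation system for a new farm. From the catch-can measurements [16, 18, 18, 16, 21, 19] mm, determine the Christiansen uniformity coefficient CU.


xbar = 108 / 6 = 18
sum|xi - xbar| = 8
CU = 100 * (1 - 8 / (6 * 18))
   = 100 * (1 - 0.0741)
   = 92.59%


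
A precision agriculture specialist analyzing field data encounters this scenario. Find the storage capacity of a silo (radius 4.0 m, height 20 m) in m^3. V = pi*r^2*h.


V = pi * r^2 * h
  = pi * 4.0^2 * 20
  = pi * 16 * 20
  = 1005.31 m^3


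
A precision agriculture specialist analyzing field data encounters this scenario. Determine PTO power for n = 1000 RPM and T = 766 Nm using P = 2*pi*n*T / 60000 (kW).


P = 2*pi*n*T / 60000
  = 2*pi * 1000 * 766 / 60000
  = 4812919.95 / 60000
  = 80.22 kW


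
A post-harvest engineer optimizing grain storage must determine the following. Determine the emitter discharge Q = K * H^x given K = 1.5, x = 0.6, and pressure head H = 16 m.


Q = K * H^x
  = 1.5 * 16^0.6
  = 1.5 * 5.2780
  = 7.92 L/h


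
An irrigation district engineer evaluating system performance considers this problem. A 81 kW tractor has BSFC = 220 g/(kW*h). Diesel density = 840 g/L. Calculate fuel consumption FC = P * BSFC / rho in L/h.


FC = P * BSFC / rho_fuel
   = 81 * 220 / 840
   = 17820 / 840
   = 21.21 L/h


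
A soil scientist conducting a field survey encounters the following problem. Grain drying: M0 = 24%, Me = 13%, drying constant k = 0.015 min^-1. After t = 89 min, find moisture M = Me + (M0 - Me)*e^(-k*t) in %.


M = Me + (M0 - Me) * e^(-k*t)
  = 13 + (24 - 13) * e^(-0.015*89)
  = 13 + 11 * e^(-1.335)
  = 13 + 11 * 0.26316
  = 13 + 2.8947
  = 15.89%


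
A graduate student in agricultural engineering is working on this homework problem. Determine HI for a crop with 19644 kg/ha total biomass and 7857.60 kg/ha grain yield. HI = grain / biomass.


HI = grain_yield / biomass
   = 7857.60 / 19644
   = 0.40


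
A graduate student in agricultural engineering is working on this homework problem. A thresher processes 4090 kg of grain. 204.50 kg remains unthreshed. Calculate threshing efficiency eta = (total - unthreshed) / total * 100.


eta = (total - unthreshed) / total * 100
    = (4090 - 204.50) / 4090 * 100
    = 3885.50 / 4090 * 100
    = 95%


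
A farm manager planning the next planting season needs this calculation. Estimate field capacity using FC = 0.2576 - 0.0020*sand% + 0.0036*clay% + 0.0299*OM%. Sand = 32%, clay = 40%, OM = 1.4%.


FC = 0.2576 - 0.0020*32 + 0.0036*40 + 0.0299*1.4
   = 0.2576 - 0.0640 + 0.1440 + 0.0419
   = 0.3795


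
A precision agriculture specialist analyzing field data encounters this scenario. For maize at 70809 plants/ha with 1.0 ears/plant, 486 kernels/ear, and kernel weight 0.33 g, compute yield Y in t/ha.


Y = density * ears * kernels * kw
  = 70809 * 1.0 * 486 * 0.33 g/ha
  = 11356347.42 g/ha
  = 11356.35 kg/ha = 11.36 t/ha


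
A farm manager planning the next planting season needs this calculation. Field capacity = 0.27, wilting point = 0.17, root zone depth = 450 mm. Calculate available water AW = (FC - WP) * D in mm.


AW = (FC - WP) * D
   = (0.27 - 0.17) * 450
   = 0.10 * 450
   = 45 mm


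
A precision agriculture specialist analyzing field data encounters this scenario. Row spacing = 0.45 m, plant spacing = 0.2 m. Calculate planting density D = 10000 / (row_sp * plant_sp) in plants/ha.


D = 10000 / (row_sp * plant_sp)
  = 10000 / (0.45 * 0.2)
  = 10000 / 0.0900
  = 111111.11 plants/ha


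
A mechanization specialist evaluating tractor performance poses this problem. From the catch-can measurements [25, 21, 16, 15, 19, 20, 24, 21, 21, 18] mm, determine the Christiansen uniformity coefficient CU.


xbar = 200 / 10 = 20
sum|xi - xbar| = 24
CU = 100 * (1 - 24 / (10 * 20))
   = 100 * (1 - 0.1200)
   = 88%


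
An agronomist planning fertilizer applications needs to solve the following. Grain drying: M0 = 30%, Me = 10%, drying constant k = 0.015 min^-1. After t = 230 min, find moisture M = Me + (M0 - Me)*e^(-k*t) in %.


M = Me + (M0 - Me) * e^(-k*t)
  = 10 + (30 - 10) * e^(-0.015*230)
  = 10 + 20 * e^(-3.450)
  = 10 + 20 * 0.03175
  = 10 + 0.6349
  = 10.63%


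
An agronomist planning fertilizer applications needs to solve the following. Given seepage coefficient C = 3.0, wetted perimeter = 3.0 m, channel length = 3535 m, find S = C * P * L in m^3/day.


S = C * P * L
  = 3.0 * 3.0 * 3535
  = 31815 m^3/day


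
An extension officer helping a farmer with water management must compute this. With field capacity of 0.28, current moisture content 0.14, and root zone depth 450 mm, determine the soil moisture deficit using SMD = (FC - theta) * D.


SMD = (FC - theta) * D
    = (0.28 - 0.14) * 450
    = 0.140 * 450
    = 63 mm


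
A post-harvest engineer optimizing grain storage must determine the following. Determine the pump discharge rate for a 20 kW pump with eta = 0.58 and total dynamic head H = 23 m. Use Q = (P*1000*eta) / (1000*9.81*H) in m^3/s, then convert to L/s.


Q = (P * 1000 * eta) / (rho * g * H)
  = (20 * 1000 * 0.58) / (1000 * 9.81 * 23)
  = 11600 / 225630
  = 0.05141 m^3/s = 51.41 L/s


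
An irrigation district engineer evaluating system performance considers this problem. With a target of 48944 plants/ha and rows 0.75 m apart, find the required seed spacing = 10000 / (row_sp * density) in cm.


spacing = 10000 / (row_sp * density)
        = 10000 / (0.75 * 48944)
        = 10000 / 36708
        = 0.27242 m = 27.24 cm


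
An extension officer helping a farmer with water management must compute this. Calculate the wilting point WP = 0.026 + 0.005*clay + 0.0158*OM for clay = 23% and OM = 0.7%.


WP = 0.026 + 0.005*23 + 0.0158*0.7
   = 0.026 + 0.1150 + 0.0111
   = 0.1521


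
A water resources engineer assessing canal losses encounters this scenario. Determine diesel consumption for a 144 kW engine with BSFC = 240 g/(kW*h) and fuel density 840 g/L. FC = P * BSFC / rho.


FC = P * BSFC / rho_fuel
   = 144 * 240 / 840
   = 34560 / 840
   = 41.14 L/h


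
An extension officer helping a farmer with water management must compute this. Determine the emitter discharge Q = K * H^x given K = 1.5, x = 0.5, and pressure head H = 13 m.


Q = K * H^x
  = 1.5 * 13^0.5
  = 1.5 * 3.6056
  = 5.41 L/h


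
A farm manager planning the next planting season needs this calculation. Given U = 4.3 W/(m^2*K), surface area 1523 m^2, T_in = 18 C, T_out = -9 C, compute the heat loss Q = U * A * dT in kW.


dT = 18 - (-9) = 27 K
Q = U * A * dT
  = 4.3 * 1523 * 27
  = 176820.30 W = 176.82 kW


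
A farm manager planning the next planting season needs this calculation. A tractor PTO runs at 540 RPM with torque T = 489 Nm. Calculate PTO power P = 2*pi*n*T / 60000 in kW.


P = 2*pi*n*T / 60000
  = 2*pi * 540 * 489 / 60000
  = 1659137.91 / 60000
  = 27.65 kW


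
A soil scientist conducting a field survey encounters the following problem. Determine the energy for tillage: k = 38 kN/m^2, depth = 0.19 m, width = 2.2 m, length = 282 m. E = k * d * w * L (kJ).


E = k * d * w * L
  = 38 * 0.19 * 2.2 * 282
  = 4479.29 kJ
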